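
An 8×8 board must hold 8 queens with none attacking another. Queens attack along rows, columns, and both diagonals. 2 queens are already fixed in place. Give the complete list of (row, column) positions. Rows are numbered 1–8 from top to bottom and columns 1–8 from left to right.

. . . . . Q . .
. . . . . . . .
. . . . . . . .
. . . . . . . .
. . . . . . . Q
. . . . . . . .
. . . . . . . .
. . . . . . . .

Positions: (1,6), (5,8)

Row 2: attacked by (1,6)→{5,6,7}; (5,8)→{5,8}. Safe: 1, 2, 3, 4. Place at column 4.
Row 3: attacked by (1,6)→{4,6,8}; (2,4)→{3,4,5}; (5,8)→{6,8}. Safe: 1, 2, 7. Place at column 1.
Row 4: attacked by (1,6)→{3,6}; (2,4)→{2,4,6}; (3,1)→{1,2}; (5,8)→{7,8}. Safe: 5. Place at column 5.
Row 6: attacked by (1,6)→{1,6}; (2,4)→{4,8}; (3,1)→{1,4}; (4,5)→{3,5,7}; (5,8)→{7,8}. Safe: 2. Place at column 2.
Row 7: attacked by (1,6)→{6}; (2,4)→{4}; (3,1)→{1,5}; (4,5)→{2,5,8}; (5,8)→{6,8}; (6,2)→{1,2,3}. Safe: 7. Place at column 7.
Row 8: attacked by (1,6)→{6}; (2,4)→{4}; (3,1)→{1,6}; (4,5)→{1,5}; (5,8)→{5,8}; (6,2)→{2,4}; (7,7)→{6,7,8}. Safe: 3. Place at column 3.
Columns [6, 4, 1, 5, 8, 2, 7, 3], r−c [-5, -2, 2, -1, -3, 4, 0, 5], r+c [7, 6, 4, 9, 13, 8, 14, 11] are all distinct, so no two queens attack.

(1,6) (2,4) (3,1) (4,5) (5,8) (6,2) (7,7) (8,3)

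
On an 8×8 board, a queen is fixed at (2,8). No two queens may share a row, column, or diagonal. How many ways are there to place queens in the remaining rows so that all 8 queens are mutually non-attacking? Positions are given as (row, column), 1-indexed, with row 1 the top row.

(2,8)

8

Branch on row 1: col 1 → 0; col 2 → 1; col 3 → 1; col 4 → 3; col 5 → 2; col 6 → 1.
Sum: 0 + 1 + 1 + 3 + 2 + 1 = 8.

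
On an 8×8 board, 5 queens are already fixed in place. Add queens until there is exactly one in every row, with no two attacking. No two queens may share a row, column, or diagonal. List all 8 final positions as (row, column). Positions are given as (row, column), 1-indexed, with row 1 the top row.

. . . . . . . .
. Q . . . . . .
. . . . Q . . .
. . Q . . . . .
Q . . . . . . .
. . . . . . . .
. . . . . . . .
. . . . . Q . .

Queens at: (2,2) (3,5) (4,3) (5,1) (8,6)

Row 1: attacked by (2,2)→{1,2,3}; (3,5)→{3,5,7}; (4,3)→{3,6}; (5,1)→{1,5}; (8,6)→{6}. Safe: 4, 8. Place at column 8.
Row 6: attacked by (1,8)→{3,8}; (2,2)→{2,6}; (3,5)→{2,5,8}; (4,3)→{1,3,5}; (5,1)→{1,2}; (8,6)→{4,6,8}. Safe: 7. Place at column 7.
Row 7: attacked by (1,8)→{2,8}; (2,2)→{2,7}; (3,5)→{1,5}; (4,3)→{3,6}; (5,1)→{1,3}; (6,7)→{6,7,8}; (8,6)→{5,6,7}. Safe: 4. Place at column 4.
Columns [8, 2, 5, 3, 1, 7, 4, 6], r−c [-7, 0, -2, 1, 4, -1, 3, 2], r+c [9, 4, 8, 7, 6, 13, 11, 14] are all distinct, so no two queens attack.

(1,8) (2,2) (3,5) (4,3) (5,1) (6,7) (7,4) (8,6)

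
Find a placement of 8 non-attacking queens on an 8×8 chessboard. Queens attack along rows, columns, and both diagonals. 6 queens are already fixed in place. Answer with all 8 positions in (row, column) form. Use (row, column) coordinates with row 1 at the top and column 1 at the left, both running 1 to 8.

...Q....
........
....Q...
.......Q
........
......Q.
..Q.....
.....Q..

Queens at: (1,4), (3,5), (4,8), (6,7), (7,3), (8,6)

Row 2: attacked by (1,4)→{3,4,5}; (3,5)→{4,5,6}; (4,8)→{6,8}; (6,7)→{3,7}; (7,3)→{3,8}; (8,6)→{6}. Safe: 1, 2. Place at column 1.
Row 5: attacked by (1,4)→{4,8}; (2,1)→{1,4}; (3,5)→{3,5,7}; (4,8)→{7,8}; (6,7)→{6,7,8}; (7,3)→{1,3,5}; (8,6)→{3,6}. Safe: 2. Place at column 2.
Columns [4, 1, 5, 8, 2, 7, 3, 6], r−c [-3, 1, -2, -4, 3, -1, 4, 2], r+c [5, 3, 8, 12, 7, 13, 10, 14] are all distinct, so no two queens attack.

(1,4) (2,1) (3,5) (4,8) (5,2) (6,7) (7,3) (8,6)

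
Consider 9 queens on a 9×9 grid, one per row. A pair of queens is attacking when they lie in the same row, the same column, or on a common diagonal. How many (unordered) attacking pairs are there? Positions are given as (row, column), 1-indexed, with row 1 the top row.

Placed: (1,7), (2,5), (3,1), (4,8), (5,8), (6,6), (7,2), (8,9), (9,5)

4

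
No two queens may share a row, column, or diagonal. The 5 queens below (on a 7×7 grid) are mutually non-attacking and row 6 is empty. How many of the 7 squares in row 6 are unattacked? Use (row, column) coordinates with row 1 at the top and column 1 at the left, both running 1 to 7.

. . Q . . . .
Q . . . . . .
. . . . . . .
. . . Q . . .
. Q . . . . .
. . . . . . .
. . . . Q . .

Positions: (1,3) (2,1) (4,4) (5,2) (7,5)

(1,3) attacks row 6 at column 3.
(2,1) attacks row 6 at column 1 and diagonals 5.
(4,4) attacks row 6 at column 4 and diagonals 2, 6.
(5,2) attacks row 6 at column 2 and diagonals 1, 3.
(7,5) attacks row 6 at column 5 and diagonals 4, 6.
Attacked columns: {1, 2, 3, 4, 5, 6}. Safe: {7}.

1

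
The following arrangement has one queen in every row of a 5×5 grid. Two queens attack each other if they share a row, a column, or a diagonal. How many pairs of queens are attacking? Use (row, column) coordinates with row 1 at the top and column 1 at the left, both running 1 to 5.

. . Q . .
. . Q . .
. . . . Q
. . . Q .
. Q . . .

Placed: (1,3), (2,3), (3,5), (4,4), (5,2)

3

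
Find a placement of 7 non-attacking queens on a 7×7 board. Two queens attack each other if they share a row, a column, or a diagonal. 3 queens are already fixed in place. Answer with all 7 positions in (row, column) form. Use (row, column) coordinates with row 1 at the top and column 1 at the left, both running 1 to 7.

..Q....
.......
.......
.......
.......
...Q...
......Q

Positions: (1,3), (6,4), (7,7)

(1,3) (2,6) (3,2) (4,5) (5,1) (6,4) (7,7)

Row 2: attacked by (1,3)→{2,3,4}; (6,4)→{4}; (7,7)→{2,7}. Safe: 1, 5, 6. Place at column 6.
Row 3: attacked by (1,3)→{1,3,5}; (2,6)→{5,6,7}; (6,4)→{1,4,7}; (7,7)→{3,7}. Safe: 2. Place at column 2.
Row 4: attacked by (1,3)→{3,6}; (2,6)→{4,6}; (3,2)→{1,2,3}; (6,4)→{2,4,6}; (7,7)→{4,7}. Safe: 5. Place at column 5.
Row 5: attacked by (1,3)→{3,7}; (2,6)→{3,6}; (3,2)→{2,4}; (4,5)→{4,5,6}; (6,4)→{3,4,5}; (7,7)→{5,7}. Safe: 1. Place at column 1.
Columns [3, 6, 2, 5, 1, 4, 7], r−c [-2, -4, 1, -1, 4, 2, 0], r+c [4, 8, 5, 9, 6, 10, 14] are all distinct, so no two queens attack.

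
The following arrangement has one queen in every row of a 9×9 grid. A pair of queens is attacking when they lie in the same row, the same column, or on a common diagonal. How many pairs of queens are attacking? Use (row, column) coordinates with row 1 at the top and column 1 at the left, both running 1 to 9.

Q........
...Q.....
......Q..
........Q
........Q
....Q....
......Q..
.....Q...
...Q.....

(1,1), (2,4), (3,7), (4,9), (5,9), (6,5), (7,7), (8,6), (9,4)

Same column: (2,4)–(9,4) (column 4); (3,7)–(7,7) (column 7); (4,9)–(5,9) (column 9).
Same diagonal: (1,1)–(7,7) (|1−7| = |1−7| = 6); (3,7)–(5,9) (|3−5| = |7−9| = 2); (4,9)–(9,4) (|4−9| = |9−4| = 5); (5,9)–(7,7) (|5−7| = |9−7| = 2); (5,9)–(8,6) (|5−8| = |9−6| = 3); (7,7)–(8,6) (|7−8| = |7−6| = 1).
Total attacking pairs: 9.

9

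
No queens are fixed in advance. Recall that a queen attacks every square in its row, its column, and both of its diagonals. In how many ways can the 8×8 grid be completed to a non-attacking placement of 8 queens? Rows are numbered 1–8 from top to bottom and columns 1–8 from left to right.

Branch on row 1: col 1 → 4; col 2 → 8; col 3 → 16; col 4 → 18; col 5 → 18; col 6 → 16; col 7 → 8; col 8 → 4.
Sum: 4 + 8 + 16 + 18 + 18 + 16 + 8 + 4 = 92.
(This is the classic 8-queens count.)

92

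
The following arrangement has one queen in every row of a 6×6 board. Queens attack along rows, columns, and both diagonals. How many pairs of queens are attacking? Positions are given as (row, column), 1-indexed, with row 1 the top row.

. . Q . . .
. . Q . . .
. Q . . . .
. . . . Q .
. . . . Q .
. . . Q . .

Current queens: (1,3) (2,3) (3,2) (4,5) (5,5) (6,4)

5

Same column: (1,3)–(2,3) (column 3); (4,5)–(5,5) (column 5).
Same diagonal: (2,3)–(3,2) (|2−3| = |3−2| = 1); (2,3)–(4,5) (|2−4| = |3−5| = 2); (5,5)–(6,4) (|5−6| = |5−4| = 1).
Total attacking pairs: 5.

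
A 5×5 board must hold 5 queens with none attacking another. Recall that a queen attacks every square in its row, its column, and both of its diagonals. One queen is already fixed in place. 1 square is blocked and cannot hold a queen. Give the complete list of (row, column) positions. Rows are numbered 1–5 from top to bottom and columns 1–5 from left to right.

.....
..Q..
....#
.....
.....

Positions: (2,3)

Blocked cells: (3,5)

Row 1: attacked by (2,3)→{2,3,4}. Safe: 1, 5. Place at column 5.
Row 3: attacked by (1,5)→{3,5}; (2,3)→{2,3,4}. Blocked: 5. Safe: 1. Place at column 1.
Row 4: attacked by (1,5)→{2,5}; (2,3)→{1,3,5}; (3,1)→{1,2}. Safe: 4. Place at column 4.
Row 5: attacked by (1,5)→{1,5}; (2,3)→{3}; (3,1)→{1,3}; (4,4)→{3,4,5}. Safe: 2. Place at column 2.
Columns [5, 3, 1, 4, 2], r−c [-4, -1, 2, 0, 3], r+c [6, 5, 4, 8, 7] are all distinct, so no two queens attack.

(1,5) (2,3) (3,1) (4,4) (5,2)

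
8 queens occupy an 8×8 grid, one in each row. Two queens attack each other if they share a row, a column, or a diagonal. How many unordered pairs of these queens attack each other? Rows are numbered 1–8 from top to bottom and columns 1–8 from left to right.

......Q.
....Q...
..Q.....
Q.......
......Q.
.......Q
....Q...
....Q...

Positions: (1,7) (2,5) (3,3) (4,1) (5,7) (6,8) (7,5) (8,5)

7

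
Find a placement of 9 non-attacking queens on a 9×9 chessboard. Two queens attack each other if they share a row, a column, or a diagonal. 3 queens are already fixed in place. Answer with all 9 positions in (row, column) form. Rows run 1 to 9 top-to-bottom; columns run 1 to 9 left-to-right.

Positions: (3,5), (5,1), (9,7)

Row 1: attacked by (3,5)→{3,5,7}; (5,1)→{1,5}; (9,7)→{7}. Safe: 2, 4, 6, 8, 9. Place at column 4.
Row 2: attacked by (1,4)→{3,4,5}; (3,5)→{4,5,6}; (5,1)→{1,4}; (9,7)→{7}. Safe: 2, 8, 9. Place at column 8.
Row 4: attacked by (1,4)→{1,4,7}; (2,8)→{6,8}; (3,5)→{4,5,6}; (5,1)→{1,2}; (9,7)→{2,7}. Safe: 3, 9. Place at column 3.
Row 6: attacked by (1,4)→{4,9}; (2,8)→{4,8}; (3,5)→{2,5,8}; (4,3)→{1,3,5}; (5,1)→{1,2}; (9,7)→{4,7}. Safe: 6. Place at column 6.
Row 7: attacked by (1,4)→{4}; (2,8)→{3,8}; (3,5)→{1,5,9}; (4,3)→{3,6}; (5,1)→{1,3}; (6,6)→{5,6,7}; (9,7)→{5,7,9}. Safe: 2. Place at column 2.
Row 8: attacked by (1,4)→{4}; (2,8)→{2,8}; (3,5)→{5}; (4,3)→{3,7}; (5,1)→{1,4}; (6,6)→{4,6,8}; (7,2)→{1,2,3}; (9,7)→{6,7,8}. Safe: 9. Place at column 9.
Columns [4, 8, 5, 3, 1, 6, 2, 9, 7], r−c [-3, -6, -2, 1, 4, 0, 5, -1, 2], r+c [5, 10, 8, 7, 6, 12, 9, 17, 16] are all distinct, so no two queens attack.

(1,4) (2,8) (3,5) (4,3) (5,1) (6,6) (7,2) (8,9) (9,7)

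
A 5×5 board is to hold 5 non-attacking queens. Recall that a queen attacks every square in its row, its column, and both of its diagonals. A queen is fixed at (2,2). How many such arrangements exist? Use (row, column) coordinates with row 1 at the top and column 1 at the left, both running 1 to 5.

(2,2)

2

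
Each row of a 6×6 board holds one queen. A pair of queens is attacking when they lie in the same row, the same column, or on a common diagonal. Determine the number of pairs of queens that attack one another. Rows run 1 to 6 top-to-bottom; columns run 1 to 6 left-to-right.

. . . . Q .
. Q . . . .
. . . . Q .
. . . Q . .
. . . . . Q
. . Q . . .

3

Same column: (1,5)–(3,5) (column 5).
Same diagonal: (2,2)–(4,4) (|2−4| = |2−4| = 2); (3,5)–(4,4) (|3−4| = |5−4| = 1).
Total attacking pairs: 3.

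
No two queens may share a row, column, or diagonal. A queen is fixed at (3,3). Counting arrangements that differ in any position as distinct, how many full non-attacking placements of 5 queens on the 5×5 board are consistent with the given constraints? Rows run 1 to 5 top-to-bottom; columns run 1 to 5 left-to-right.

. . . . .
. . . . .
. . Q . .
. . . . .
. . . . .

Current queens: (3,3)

2

Branch on row 1: col 2 → 1; col 4 → 1.
Sum: 1 + 1 = 2.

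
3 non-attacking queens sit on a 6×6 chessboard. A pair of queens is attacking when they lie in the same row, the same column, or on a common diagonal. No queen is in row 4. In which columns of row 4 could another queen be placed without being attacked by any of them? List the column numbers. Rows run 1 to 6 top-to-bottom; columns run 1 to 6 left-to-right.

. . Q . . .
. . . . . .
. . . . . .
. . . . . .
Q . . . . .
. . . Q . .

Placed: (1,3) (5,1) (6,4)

columns 5

(1,3) attacks row 4 at column 3 and diagonals 6.
(5,1) attacks row 4 at column 1 and diagonals 2.
(6,4) attacks row 4 at column 4 and diagonals 2, 6.
Attacked columns: {1, 2, 3, 4, 6}. Safe: {5}.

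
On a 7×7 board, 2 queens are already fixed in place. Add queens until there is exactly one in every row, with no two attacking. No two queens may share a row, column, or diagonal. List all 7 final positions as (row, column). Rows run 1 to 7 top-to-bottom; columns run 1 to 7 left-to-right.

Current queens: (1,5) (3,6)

Row 2: attacked by (1,5)→{4,5,6}; (3,6)→{5,6,7}. Safe: 1, 2, 3. Place at column 2.
Row 4: attacked by (1,5)→{2,5}; (2,2)→{2,4}; (3,6)→{5,6,7}. Safe: 1, 3. Place at column 3.
Row 5: attacked by (1,5)→{1,5}; (2,2)→{2,5}; (3,6)→{4,6}; (4,3)→{2,3,4}. Safe: 7. Place at column 7.
Row 6: attacked by (1,5)→{5}; (2,2)→{2,6}; (3,6)→{3,6}; (4,3)→{1,3,5}; (5,7)→{6,7}. Safe: 4. Place at column 4.
Row 7: attacked by (1,5)→{5}; (2,2)→{2,7}; (3,6)→{2,6}; (4,3)→{3,6}; (5,7)→{5,7}; (6,4)→{3,4,5}. Safe: 1. Place at column 1.
Columns [5, 2, 6, 3, 7, 4, 1], r−c [-4, 0, -3, 1, -2, 2, 6], r+c [6, 4, 9, 7, 12, 10, 8] are all distinct, so no two queens attack.

(1,5) (2,2) (3,6) (4,3) (5,7) (6,4) (7,1)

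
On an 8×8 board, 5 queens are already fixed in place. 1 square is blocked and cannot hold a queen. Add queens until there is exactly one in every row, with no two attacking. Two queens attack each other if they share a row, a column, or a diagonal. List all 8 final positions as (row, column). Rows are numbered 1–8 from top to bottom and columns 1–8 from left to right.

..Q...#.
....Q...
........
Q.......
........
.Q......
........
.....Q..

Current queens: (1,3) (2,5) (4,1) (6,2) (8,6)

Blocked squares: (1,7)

Row 3: attacked by (1,3)→{1,3,5}; (2,5)→{4,5,6}; (4,1)→{1,2}; (6,2)→{2,5}; (8,6)→{1,6}. Safe: 7, 8. Place at column 7.
Row 5: attacked by (1,3)→{3,7}; (2,5)→{2,5,8}; (3,7)→{5,7}; (4,1)→{1,2}; (6,2)→{1,2,3}; (8,6)→{3,6}. Safe: 4. Place at column 4.
Row 7: attacked by (1,3)→{3}; (2,5)→{5}; (3,7)→{3,7}; (4,1)→{1,4}; (5,4)→{2,4,6}; (6,2)→{1,2,3}; (8,6)→{5,6,7}. Safe: 8. Place at column 8.
Columns [3, 5, 7, 1, 4, 2, 8, 6], r−c [-2, -3, -4, 3, 1, 4, -1, 2], r+c [4, 7, 10, 5, 9, 8, 15, 14] are all distinct, so no two queens attack.

(1,3) (2,5) (3,7) (4,1) (5,4) (6,2) (7,8) (8,6)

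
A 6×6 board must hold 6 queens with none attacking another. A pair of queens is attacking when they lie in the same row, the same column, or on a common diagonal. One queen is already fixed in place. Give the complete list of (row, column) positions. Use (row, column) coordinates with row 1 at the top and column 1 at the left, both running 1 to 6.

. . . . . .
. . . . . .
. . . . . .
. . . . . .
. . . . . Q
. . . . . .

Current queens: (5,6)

Row 1: attacked by (5,6)→{2,6}. Safe: 1, 3, 4, 5. Place at column 4.
Row 2: attacked by (1,4)→{3,4,5}; (5,6)→{3,6}. Safe: 1, 2. Place at column 1.
Row 3: attacked by (1,4)→{2,4,6}; (2,1)→{1,2}; (5,6)→{4,6}. Safe: 3, 5. Place at column 5.
Row 4: attacked by (1,4)→{1,4}; (2,1)→{1,3}; (3,5)→{4,5,6}; (5,6)→{5,6}. Safe: 2. Place at column 2.
Row 6: attacked by (1,4)→{4}; (2,1)→{1,5}; (3,5)→{2,5}; (4,2)→{2,4}; (5,6)→{5,6}. Safe: 3. Place at column 3.
Columns [4, 1, 5, 2, 6, 3], r−c [-3, 1, -2, 2, -1, 3], r+c [5, 3, 8, 6, 11, 9] are all distinct, so no two queens attack.

(1,4) (2,1) (3,5) (4,2) (5,6) (6,3)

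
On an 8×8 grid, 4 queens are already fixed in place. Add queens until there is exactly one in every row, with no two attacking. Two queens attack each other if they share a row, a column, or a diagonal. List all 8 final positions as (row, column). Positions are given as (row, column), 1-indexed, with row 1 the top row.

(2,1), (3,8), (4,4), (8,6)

(1,5) (2,1) (3,8) (4,4) (5,2) (6,7) (7,3) (8,6)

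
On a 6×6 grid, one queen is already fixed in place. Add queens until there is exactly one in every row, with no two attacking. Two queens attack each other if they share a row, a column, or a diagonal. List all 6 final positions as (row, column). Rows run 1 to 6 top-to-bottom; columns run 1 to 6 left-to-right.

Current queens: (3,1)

(1,5) (2,3) (3,1) (4,6) (5,4) (6,2)

Row 1: attacked by (3,1)→{1,3}. Safe: 2, 4, 5, 6. Place at column 5.
Row 2: attacked by (1,5)→{4,5,6}; (3,1)→{1,2}. Safe: 3. Place at column 3.
Row 4: attacked by (1,5)→{2,5}; (2,3)→{1,3,5}; (3,1)→{1,2}. Safe: 4, 6. Place at column 6.
Row 5: attacked by (1,5)→{1,5}; (2,3)→{3,6}; (3,1)→{1,3}; (4,6)→{5,6}. Safe: 2, 4. Place at column 4.
Row 6: attacked by (1,5)→{5}; (2,3)→{3}; (3,1)→{1,4}; (4,6)→{4,6}; (5,4)→{3,4,5}. Safe: 2. Place at column 2.
Columns [5, 3, 1, 6, 4, 2], r−c [-4, -1, 2, -2, 1, 4], r+c [6, 5, 4, 10, 9, 8] are all distinct, so no two queens attack.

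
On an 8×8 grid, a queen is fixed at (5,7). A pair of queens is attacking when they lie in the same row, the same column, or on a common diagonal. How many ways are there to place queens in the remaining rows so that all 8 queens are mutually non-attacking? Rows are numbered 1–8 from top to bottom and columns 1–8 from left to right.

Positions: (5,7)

8

Branch on row 1: col 1 → 1; col 2 → 0; col 4 → 3; col 5 → 3; col 6 → 0; col 8 → 1.
Sum: 1 + 0 + 3 + 3 + 0 + 1 = 8.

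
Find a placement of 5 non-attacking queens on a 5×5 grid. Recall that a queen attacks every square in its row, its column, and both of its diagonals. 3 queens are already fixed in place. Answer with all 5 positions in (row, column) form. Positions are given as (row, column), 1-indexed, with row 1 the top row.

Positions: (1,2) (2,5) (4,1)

(1,2) (2,5) (3,3) (4,1) (5,4)

Row 3: attacked by (1,2)→{2,4}; (2,5)→{4,5}; (4,1)→{1,2}. Safe: 3. Place at column 3.
Row 5: attacked by (1,2)→{2}; (2,5)→{2,5}; (3,3)→{1,3,5}; (4,1)→{1,2}. Safe: 4. Place at column 4.
Columns [2, 5, 3, 1, 4], r−c [-1, -3, 0, 3, 1], r+c [3, 7, 6, 5, 9] are all distinct, so no two queens attack.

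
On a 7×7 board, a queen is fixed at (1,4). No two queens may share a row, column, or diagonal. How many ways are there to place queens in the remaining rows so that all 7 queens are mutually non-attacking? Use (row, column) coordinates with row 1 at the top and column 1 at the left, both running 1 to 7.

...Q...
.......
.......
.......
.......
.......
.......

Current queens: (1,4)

6

Branch on row 2: col 1 → 2; col 2 → 1; col 6 → 1; col 7 → 2.
Sum: 2 + 1 + 1 + 2 = 6.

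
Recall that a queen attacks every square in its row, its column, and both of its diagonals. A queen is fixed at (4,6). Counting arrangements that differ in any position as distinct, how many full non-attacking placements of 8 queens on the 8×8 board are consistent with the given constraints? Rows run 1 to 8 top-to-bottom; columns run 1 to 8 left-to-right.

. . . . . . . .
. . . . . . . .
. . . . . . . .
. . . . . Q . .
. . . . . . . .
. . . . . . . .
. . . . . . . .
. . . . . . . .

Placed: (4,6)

12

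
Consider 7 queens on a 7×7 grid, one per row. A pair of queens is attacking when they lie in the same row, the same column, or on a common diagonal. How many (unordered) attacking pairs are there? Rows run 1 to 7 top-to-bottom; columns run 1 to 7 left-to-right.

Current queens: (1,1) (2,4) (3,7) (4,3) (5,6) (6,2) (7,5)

All columns are distinct and no two queens satisfy |Δrow| = |Δcol|, so no pair attacks.

0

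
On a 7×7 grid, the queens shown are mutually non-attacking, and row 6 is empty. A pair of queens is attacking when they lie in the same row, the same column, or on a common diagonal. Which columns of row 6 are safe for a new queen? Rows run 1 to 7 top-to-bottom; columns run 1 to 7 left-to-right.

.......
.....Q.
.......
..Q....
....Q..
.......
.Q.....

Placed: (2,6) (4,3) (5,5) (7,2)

(2,6) attacks row 6 at column 6 and diagonals 2.
(4,3) attacks row 6 at column 3 and diagonals 1, 5.
(5,5) attacks row 6 at column 5 and diagonals 4, 6.
(7,2) attacks row 6 at column 2 and diagonals 1, 3.
Attacked columns: {1, 2, 3, 4, 5, 6}. Safe: {7}.

columns 7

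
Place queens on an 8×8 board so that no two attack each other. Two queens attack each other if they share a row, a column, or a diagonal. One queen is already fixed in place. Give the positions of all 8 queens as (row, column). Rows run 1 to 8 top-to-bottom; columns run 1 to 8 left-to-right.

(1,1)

Row 2: attacked by (1,1)→{1,2}. Safe: 3, 4, 5, 6, 7, 8. Place at column 7.
Row 3: attacked by (1,1)→{1,3}; (2,7)→{6,7,8}. Safe: 2, 4, 5. Place at column 5.
Row 4: attacked by (1,1)→{1,4}; (2,7)→{5,7}; (3,5)→{4,5,6}. Safe: 2, 3, 8. Place at column 8.
Row 5: attacked by (1,1)→{1,5}; (2,7)→{4,7}; (3,5)→{3,5,7}; (4,8)→{7,8}. Safe: 2, 6. Place at column 2.
Row 6: attacked by (1,1)→{1,6}; (2,7)→{3,7}; (3,5)→{2,5,8}; (4,8)→{6,8}; (5,2)→{1,2,3}. Safe: 4. Place at column 4.
Row 7: attacked by (1,1)→{1,7}; (2,7)→{2,7}; (3,5)→{1,5}; (4,8)→{5,8}; (5,2)→{2,4}; (6,4)→{3,4,5}. Safe: 6. Place at column 6.
Row 8: attacked by (1,1)→{1,8}; (2,7)→{1,7}; (3,5)→{5}; (4,8)→{4,8}; (5,2)→{2,5}; (6,4)→{2,4,6}; (7,6)→{5,6,7}. Safe: 3. Place at column 3.
Columns [1, 7, 5, 8, 2, 4, 6, 3], r−c [0, -5, -2, -4, 3, 2, 1, 5], r+c [2, 9, 8, 12, 7, 10, 13, 11] are all distinct, so no two queens attack.

(1,1) (2,7) (3,5) (4,8) (5,2) (6,4) (7,6) (8,3)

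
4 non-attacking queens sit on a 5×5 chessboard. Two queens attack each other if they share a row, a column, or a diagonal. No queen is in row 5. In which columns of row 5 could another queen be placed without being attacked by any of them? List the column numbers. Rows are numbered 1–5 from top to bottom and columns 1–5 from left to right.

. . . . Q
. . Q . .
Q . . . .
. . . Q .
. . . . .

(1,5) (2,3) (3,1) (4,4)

(1,5) attacks row 5 at column 5 and diagonals 1.
(2,3) attacks row 5 at column 3.
(3,1) attacks row 5 at column 1 and diagonals 3.
(4,4) attacks row 5 at column 4 and diagonals 3, 5.
Attacked columns: {1, 3, 4, 5}. Safe: {2}.

columns 2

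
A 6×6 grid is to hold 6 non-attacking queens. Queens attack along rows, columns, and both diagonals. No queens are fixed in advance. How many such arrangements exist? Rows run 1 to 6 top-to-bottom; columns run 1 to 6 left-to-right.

4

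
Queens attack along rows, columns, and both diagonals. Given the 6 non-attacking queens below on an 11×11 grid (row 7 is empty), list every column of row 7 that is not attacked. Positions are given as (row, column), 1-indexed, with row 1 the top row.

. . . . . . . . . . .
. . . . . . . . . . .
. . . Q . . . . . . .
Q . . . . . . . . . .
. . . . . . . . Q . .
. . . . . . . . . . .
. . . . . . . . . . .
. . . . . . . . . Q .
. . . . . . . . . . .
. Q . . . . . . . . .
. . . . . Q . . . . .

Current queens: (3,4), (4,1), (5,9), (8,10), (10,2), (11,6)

(3,4) attacks row 7 at column 4 and diagonals 8.
(4,1) attacks row 7 at column 1 and diagonals 4.
(5,9) attacks row 7 at column 9 and diagonals 7, 11.
(8,10) attacks row 7 at column 10 and diagonals 9, 11.
(10,2) attacks row 7 at column 2 and diagonals 5.
(11,6) attacks row 7 at column 6 and diagonals 2, 10.
Attacked columns: {1, 2, 4, 5, 6, 7, 8, 9, 10, 11}. Safe: {3}.

columns 3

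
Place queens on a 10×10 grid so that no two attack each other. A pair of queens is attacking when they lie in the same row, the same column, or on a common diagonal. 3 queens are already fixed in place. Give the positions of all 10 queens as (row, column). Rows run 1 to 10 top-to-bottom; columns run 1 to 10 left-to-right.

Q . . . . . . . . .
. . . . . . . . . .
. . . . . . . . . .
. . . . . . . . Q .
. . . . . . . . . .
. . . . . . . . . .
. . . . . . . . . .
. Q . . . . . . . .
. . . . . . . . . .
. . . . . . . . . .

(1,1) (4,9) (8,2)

Row 2: attacked by (1,1)→{1,2}; (4,9)→{7,9}; (8,2)→{2,8}. Safe: 3, 4, 5, 6, 10. Place at column 3.
Row 3: attacked by (1,1)→{1,3}; (2,3)→{2,3,4}; (4,9)→{8,9,10}; (8,2)→{2,7}. Safe: 5, 6. Place at column 6.
Row 5: attacked by (1,1)→{1,5}; (2,3)→{3,6}; (3,6)→{4,6,8}; (4,9)→{8,9,10}; (8,2)→{2,5}. Safe: 7. Place at column 7.
Row 6: attacked by (1,1)→{1,6}; (2,3)→{3,7}; (3,6)→{3,6,9}; (4,9)→{7,9}; (5,7)→{6,7,8}; (8,2)→{2,4}. Safe: 5, 10. Place at column 10.
Row 7: attacked by (1,1)→{1,7}; (2,3)→{3,8}; (3,6)→{2,6,10}; (4,9)→{6,9}; (5,7)→{5,7,9}; (6,10)→{9,10}; (8,2)→{1,2,3}. Safe: 4. Place at column 4.
Row 9: attacked by (1,1)→{1,9}; (2,3)→{3,10}; (3,6)→{6}; (4,9)→{4,9}; (5,7)→{3,7}; (6,10)→{7,10}; (7,4)→{2,4,6}; (8,2)→{1,2,3}. Safe: 5, 8. Place at column 8.
Row 10: attacked by (1,1)→{1,10}; (2,3)→{3}; (3,6)→{6}; (4,9)→{3,9}; (5,7)→{2,7}; (6,10)→{6,10}; (7,4)→{1,4,7}; (8,2)→{2,4}; (9,8)→{7,8,9}. Safe: 5. Place at column 5.
Columns [1, 3, 6, 9, 7, 10, 4, 2, 8, 5], r−c [0, -1, -3, -5, -2, -4, 3, 6, 1, 5], r+c [2, 5, 9, 13, 12, 16, 11, 10, 17, 15] are all distinct, so no two queens attack.

(1,1) (2,3) (3,6) (4,9) (5,7) (6,10) (7,4) (8,2) (9,8) (10,5)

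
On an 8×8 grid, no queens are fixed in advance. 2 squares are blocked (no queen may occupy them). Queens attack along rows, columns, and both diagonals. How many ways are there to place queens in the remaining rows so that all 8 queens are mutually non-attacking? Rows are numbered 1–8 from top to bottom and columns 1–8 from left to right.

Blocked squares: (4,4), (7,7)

Branch on row 1: col 1 → 4; col 2 → 4; col 3 → 10; col 4 → 16; col 5 → 13; col 6 → 11; col 7 → 8; col 8 → 2.
Sum: 4 + 4 + 10 + 16 + 13 + 11 + 8 + 2 = 68.

68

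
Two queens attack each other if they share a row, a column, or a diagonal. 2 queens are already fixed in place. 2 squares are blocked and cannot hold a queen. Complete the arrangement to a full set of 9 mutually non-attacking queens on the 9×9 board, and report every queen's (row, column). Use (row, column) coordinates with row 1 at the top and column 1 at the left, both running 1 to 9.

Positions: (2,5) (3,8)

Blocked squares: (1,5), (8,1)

(1,9) (2,5) (3,8) (4,4) (5,1) (6,7) (7,2) (8,6) (9,3)

Row 1: attacked by (2,5)→{4,5,6}; (3,8)→{6,8}. Blocked: 5. Safe: 1, 2, 3, 7, 9. Place at column 9.
Row 4: attacked by (1,9)→{6,9}; (2,5)→{3,5,7}; (3,8)→{7,8,9}. Safe: 1, 2, 4. Place at column 4.
Row 5: attacked by (1,9)→{5,9}; (2,5)→{2,5,8}; (3,8)→{6,8}; (4,4)→{3,4,5}. Safe: 1, 7. Place at column 1.
Row 6: attacked by (1,9)→{4,9}; (2,5)→{1,5,9}; (3,8)→{5,8}; (4,4)→{2,4,6}; (5,1)→{1,2}. Safe: 3, 7. Place at column 7.
Row 7: attacked by (1,9)→{3,9}; (2,5)→{5}; (3,8)→{4,8}; (4,4)→{1,4,7}; (5,1)→{1,3}; (6,7)→{6,7,8}. Safe: 2. Place at column 2.
Row 8: attacked by (1,9)→{2,9}; (2,5)→{5}; (3,8)→{3,8}; (4,4)→{4,8}; (5,1)→{1,4}; (6,7)→{5,7,9}; (7,2)→{1,2,3}. Blocked: 1. Safe: 6. Place at column 6.
Row 9: attacked by (1,9)→{1,9}; (2,5)→{5}; (3,8)→{2,8}; (4,4)→{4,9}; (5,1)→{1,5}; (6,7)→{4,7}; (7,2)→{2,4}; (8,6)→{5,6,7}. Safe: 3. Place at column 3.
Columns [9, 5, 8, 4, 1, 7, 2, 6, 3], r−c [-8, -3, -5, 0, 4, -1, 5, 2, 6], r+c [10, 7, 11, 8, 6, 13, 9, 14, 12] are all distinct, so no two queens attack.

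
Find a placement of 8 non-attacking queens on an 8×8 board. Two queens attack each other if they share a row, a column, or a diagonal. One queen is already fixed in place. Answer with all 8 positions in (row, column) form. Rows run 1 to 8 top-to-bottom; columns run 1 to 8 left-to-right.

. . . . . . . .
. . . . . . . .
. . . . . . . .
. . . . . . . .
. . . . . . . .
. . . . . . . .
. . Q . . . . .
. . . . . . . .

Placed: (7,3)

Row 1: attacked by (7,3)→{3}. Safe: 1, 2, 4, 5, 6, 7, 8. Place at column 4.
Row 2: attacked by (1,4)→{3,4,5}; (7,3)→{3,8}. Safe: 1, 2, 6, 7. Place at column 6.
Row 3: attacked by (1,4)→{2,4,6}; (2,6)→{5,6,7}; (7,3)→{3,7}. Safe: 1, 8. Place at column 1.
Row 4: attacked by (1,4)→{1,4,7}; (2,6)→{4,6,8}; (3,1)→{1,2}; (7,3)→{3,6}. Safe: 5. Place at column 5.
Row 5: attacked by (1,4)→{4,8}; (2,6)→{3,6}; (3,1)→{1,3}; (4,5)→{4,5,6}; (7,3)→{1,3,5}. Safe: 2, 7. Place at column 2.
Row 6: attacked by (1,4)→{4}; (2,6)→{2,6}; (3,1)→{1,4}; (4,5)→{3,5,7}; (5,2)→{1,2,3}; (7,3)→{2,3,4}. Safe: 8. Place at column 8.
Row 8: attacked by (1,4)→{4}; (2,6)→{6}; (3,1)→{1,6}; (4,5)→{1,5}; (5,2)→{2,5}; (6,8)→{6,8}; (7,3)→{2,3,4}. Safe: 7. Place at column 7.
Columns [4, 6, 1, 5, 2, 8, 3, 7], r−c [-3, -4, 2, -1, 3, -2, 4, 1], r+c [5, 8, 4, 9, 7, 14, 10, 15] are all distinct, so no two queens attack.

(1,4) (2,6) (3,1) (4,5) (5,2) (6,8) (7,3) (8,7)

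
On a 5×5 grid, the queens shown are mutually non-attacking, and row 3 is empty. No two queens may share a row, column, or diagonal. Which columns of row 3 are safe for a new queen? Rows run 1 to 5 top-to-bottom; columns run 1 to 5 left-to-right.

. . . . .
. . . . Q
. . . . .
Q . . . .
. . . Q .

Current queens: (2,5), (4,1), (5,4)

(2,5) attacks row 3 at column 5 and diagonals 4.
(4,1) attacks row 3 at column 1 and diagonals 2.
(5,4) attacks row 3 at column 4 and diagonals 2.
Attacked columns: {1, 2, 4, 5}. Safe: {3}.

columns 3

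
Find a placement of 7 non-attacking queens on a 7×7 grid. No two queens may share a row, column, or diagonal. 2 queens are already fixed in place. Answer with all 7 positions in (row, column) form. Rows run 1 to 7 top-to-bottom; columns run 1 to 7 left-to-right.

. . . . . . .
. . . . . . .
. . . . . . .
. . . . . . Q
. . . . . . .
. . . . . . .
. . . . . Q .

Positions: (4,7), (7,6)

Row 1: attacked by (4,7)→{4,7}; (7,6)→{6}. Safe: 1, 2, 3, 5. Place at column 2.
Row 2: attacked by (1,2)→{1,2,3}; (4,7)→{5,7}; (7,6)→{1,6}. Safe: 4. Place at column 4.
Row 3: attacked by (1,2)→{2,4}; (2,4)→{3,4,5}; (4,7)→{6,7}; (7,6)→{2,6}. Safe: 1. Place at column 1.
Row 5: attacked by (1,2)→{2,6}; (2,4)→{1,4,7}; (3,1)→{1,3}; (4,7)→{6,7}; (7,6)→{4,6}. Safe: 5. Place at column 5.
Row 6: attacked by (1,2)→{2,7}; (2,4)→{4}; (3,1)→{1,4}; (4,7)→{5,7}; (5,5)→{4,5,6}; (7,6)→{5,6,7}. Safe: 3. Place at column 3.
Columns [2, 4, 1, 7, 5, 3, 6], r−c [-1, -2, 2, -3, 0, 3, 1], r+c [3, 6, 4, 11, 10, 9, 13] are all distinct, so no two queens attack.

(1,2) (2,4) (3,1) (4,7) (5,5) (6,3) (7,6)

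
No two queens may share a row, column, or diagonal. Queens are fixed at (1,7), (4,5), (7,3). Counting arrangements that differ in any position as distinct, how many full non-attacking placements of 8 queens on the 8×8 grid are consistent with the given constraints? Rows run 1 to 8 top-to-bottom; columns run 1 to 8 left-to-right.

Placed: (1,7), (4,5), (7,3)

Branch on row 2: col 1 → 0; col 2 → 0; col 4 → 1.
Sum: 0 + 0 + 1 = 1.

1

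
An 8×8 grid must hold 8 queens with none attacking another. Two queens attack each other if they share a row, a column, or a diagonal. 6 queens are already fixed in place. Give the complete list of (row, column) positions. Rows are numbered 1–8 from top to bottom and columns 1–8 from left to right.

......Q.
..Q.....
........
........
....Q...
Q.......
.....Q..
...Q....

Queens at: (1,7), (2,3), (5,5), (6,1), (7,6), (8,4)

Row 3: attacked by (1,7)→{5,7}; (2,3)→{2,3,4}; (5,5)→{3,5,7}; (6,1)→{1,4}; (7,6)→{2,6}; (8,4)→{4}. Safe: 8. Place at column 8.
Row 4: attacked by (1,7)→{4,7}; (2,3)→{1,3,5}; (3,8)→{7,8}; (5,5)→{4,5,6}; (6,1)→{1,3}; (7,6)→{3,6}; (8,4)→{4,8}. Safe: 2. Place at column 2.
Columns [7, 3, 8, 2, 5, 1, 6, 4], r−c [-6, -1, -5, 2, 0, 5, 1, 4], r+c [8, 5, 11, 6, 10, 7, 13, 12] are all distinct, so no two queens attack.

(1,7) (2,3) (3,8) (4,2) (5,5) (6,1) (7,6) (8,4)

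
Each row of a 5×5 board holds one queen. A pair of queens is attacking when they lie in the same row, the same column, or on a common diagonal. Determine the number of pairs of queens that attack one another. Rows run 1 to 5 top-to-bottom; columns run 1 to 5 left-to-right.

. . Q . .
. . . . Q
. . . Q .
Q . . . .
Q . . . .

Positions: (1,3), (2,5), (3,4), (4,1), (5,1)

2

Same column: (4,1)–(5,1) (column 1).
Same diagonal: (2,5)–(3,4) (|2−3| = |5−4| = 1).
Total attacking pairs: 2.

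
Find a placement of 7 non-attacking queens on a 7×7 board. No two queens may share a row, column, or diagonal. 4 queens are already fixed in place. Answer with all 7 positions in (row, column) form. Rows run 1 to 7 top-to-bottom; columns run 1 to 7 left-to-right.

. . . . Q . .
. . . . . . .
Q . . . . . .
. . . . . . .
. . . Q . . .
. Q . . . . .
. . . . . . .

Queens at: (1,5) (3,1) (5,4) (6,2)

(1,5) (2,3) (3,1) (4,6) (5,4) (6,2) (7,7)

Row 2: attacked by (1,5)→{4,5,6}; (3,1)→{1,2}; (5,4)→{1,4,7}; (6,2)→{2,6}. Safe: 3. Place at column 3.
Row 4: attacked by (1,5)→{2,5}; (2,3)→{1,3,5}; (3,1)→{1,2}; (5,4)→{3,4,5}; (6,2)→{2,4}. Safe: 6, 7. Place at column 6.
Row 7: attacked by (1,5)→{5}; (2,3)→{3}; (3,1)→{1,5}; (4,6)→{3,6}; (5,4)→{2,4,6}; (6,2)→{1,2,3}. Safe: 7. Place at column 7.
Columns [5, 3, 1, 6, 4, 2, 7], r−c [-4, -1, 2, -2, 1, 4, 0], r+c [6, 5, 4, 10, 9, 8, 14] are all distinct, so no two queens attack.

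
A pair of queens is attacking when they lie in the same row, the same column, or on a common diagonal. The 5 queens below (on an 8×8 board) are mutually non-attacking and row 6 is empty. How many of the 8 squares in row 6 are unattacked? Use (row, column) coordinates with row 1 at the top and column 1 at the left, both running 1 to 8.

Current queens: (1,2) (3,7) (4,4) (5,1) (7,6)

(1,2) attacks row 6 at column 2 and diagonals 7.
(3,7) attacks row 6 at column 7 and diagonals 4.
(4,4) attacks row 6 at column 4 and diagonals 2, 6.
(5,1) attacks row 6 at column 1 and diagonals 2.
(7,6) attacks row 6 at column 6 and diagonals 5, 7.
Attacked columns: {1, 2, 4, 5, 6, 7}. Safe: {3, 8}.

2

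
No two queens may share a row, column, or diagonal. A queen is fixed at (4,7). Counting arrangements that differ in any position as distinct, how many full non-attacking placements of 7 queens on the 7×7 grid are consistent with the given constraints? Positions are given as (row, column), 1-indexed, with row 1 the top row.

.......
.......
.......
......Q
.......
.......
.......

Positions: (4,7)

6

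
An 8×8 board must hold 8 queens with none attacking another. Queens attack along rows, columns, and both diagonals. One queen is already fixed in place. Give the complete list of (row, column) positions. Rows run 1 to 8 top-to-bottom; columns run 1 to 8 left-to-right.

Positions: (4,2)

(1,7) (2,3) (3,8) (4,2) (5,5) (6,1) (7,6) (8,4)

Row 1: attacked by (4,2)→{2,5}. Safe: 1, 3, 4, 6, 7, 8. Place at column 7.
Row 2: attacked by (1,7)→{6,7,8}; (4,2)→{2,4}. Safe: 1, 3, 5. Place at column 3.
Row 3: attacked by (1,7)→{5,7}; (2,3)→{2,3,4}; (4,2)→{1,2,3}. Safe: 6, 8. Place at column 8.
Row 5: attacked by (1,7)→{3,7}; (2,3)→{3,6}; (3,8)→{6,8}; (4,2)→{1,2,3}. Safe: 4, 5. Place at column 5.
Row 6: attacked by (1,7)→{2,7}; (2,3)→{3,7}; (3,8)→{5,8}; (4,2)→{2,4}; (5,5)→{4,5,6}. Safe: 1. Place at column 1.
Row 7: attacked by (1,7)→{1,7}; (2,3)→{3,8}; (3,8)→{4,8}; (4,2)→{2,5}; (5,5)→{3,5,7}; (6,1)→{1,2}. Safe: 6. Place at column 6.
Row 8: attacked by (1,7)→{7}; (2,3)→{3}; (3,8)→{3,8}; (4,2)→{2,6}; (5,5)→{2,5,8}; (6,1)→{1,3}; (7,6)→{5,6,7}. Safe: 4. Place at column 4.
Columns [7, 3, 8, 2, 5, 1, 6, 4], r−c [-6, -1, -5, 2, 0, 5, 1, 4], r+c [8, 5, 11, 6, 10, 7, 13, 12] are all distinct, so no two queens attack.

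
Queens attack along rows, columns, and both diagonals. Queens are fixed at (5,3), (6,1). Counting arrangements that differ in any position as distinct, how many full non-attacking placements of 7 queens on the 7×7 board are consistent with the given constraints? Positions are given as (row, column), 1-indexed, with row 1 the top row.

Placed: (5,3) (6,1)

2

Branch on row 1: col 2 → 0; col 4 → 1; col 5 → 1.
Sum: 0 + 1 + 1 = 2.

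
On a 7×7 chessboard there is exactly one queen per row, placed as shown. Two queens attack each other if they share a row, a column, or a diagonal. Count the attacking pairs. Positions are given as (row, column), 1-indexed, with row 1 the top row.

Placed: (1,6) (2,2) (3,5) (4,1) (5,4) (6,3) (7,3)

3

Same column: (6,3)–(7,3) (column 3).
Same diagonal: (4,1)–(6,3) (|4−6| = |1−3| = 2); (5,4)–(6,3) (|5−6| = |4−3| = 1).
Total attacking pairs: 3.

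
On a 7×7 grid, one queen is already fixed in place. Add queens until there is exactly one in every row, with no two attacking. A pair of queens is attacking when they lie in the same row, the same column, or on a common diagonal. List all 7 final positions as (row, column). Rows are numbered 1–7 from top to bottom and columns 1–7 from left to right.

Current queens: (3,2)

Row 1: attacked by (3,2)→{2,4}. Safe: 1, 3, 5, 6, 7. Place at column 6.
Row 2: attacked by (1,6)→{5,6,7}; (3,2)→{1,2,3}. Safe: 4. Place at column 4.
Row 4: attacked by (1,6)→{3,6}; (2,4)→{2,4,6}; (3,2)→{1,2,3}. Safe: 5, 7. Place at column 7.
Row 5: attacked by (1,6)→{2,6}; (2,4)→{1,4,7}; (3,2)→{2,4}; (4,7)→{6,7}. Safe: 3, 5. Place at column 5.
Row 6: attacked by (1,6)→{1,6}; (2,4)→{4}; (3,2)→{2,5}; (4,7)→{5,7}; (5,5)→{4,5,6}. Safe: 3. Place at column 3.
Row 7: attacked by (1,6)→{6}; (2,4)→{4}; (3,2)→{2,6}; (4,7)→{4,7}; (5,5)→{3,5,7}; (6,3)→{2,3,4}. Safe: 1. Place at column 1.
Columns [6, 4, 2, 7, 5, 3, 1], r−c [-5, -2, 1, -3, 0, 3, 6], r+c [7, 6, 5, 11, 10, 9, 8] are all distinct, so no two queens attack.

(1,6) (2,4) (3,2) (4,7) (5,5) (6,3) (7,1)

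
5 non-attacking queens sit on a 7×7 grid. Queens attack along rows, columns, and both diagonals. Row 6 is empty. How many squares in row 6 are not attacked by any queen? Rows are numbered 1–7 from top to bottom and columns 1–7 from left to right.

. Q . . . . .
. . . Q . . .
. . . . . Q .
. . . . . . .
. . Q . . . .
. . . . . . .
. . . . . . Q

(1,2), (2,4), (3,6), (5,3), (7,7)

(1,2) attacks row 6 at column 2 and diagonals 7.
(2,4) attacks row 6 at column 4.
(3,6) attacks row 6 at column 6 and diagonals 3.
(5,3) attacks row 6 at column 3 and diagonals 2, 4.
(7,7) attacks row 6 at column 7 and diagonals 6.
Attacked columns: {2, 3, 4, 6, 7}. Safe: {1, 5}.

2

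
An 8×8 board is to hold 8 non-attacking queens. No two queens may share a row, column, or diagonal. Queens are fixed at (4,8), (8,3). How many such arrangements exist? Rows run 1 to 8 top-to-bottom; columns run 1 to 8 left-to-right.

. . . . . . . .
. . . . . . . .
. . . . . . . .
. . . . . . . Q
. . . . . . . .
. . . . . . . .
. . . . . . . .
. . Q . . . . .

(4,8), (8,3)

Branch on row 1: col 1 → 1; col 2 → 1; col 4 → 1; col 6 → 1; col 7 → 0.
Sum: 1 + 1 + 1 + 1 + 0 = 4.

4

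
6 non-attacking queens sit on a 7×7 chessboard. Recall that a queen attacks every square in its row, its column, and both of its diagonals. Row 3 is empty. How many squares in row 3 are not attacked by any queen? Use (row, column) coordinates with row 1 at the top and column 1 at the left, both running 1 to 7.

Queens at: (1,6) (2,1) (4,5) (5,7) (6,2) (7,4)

1

(1,6) attacks row 3 at column 6 and diagonals 4.
(2,1) attacks row 3 at column 1 and diagonals 2.
(4,5) attacks row 3 at column 5 and diagonals 4, 6.
(5,7) attacks row 3 at column 7 and diagonals 5.
(6,2) attacks row 3 at column 2 and diagonals 5.
(7,4) attacks row 3 at column 4.
Attacked columns: {1, 2, 4, 5, 6, 7}. Safe: {3}.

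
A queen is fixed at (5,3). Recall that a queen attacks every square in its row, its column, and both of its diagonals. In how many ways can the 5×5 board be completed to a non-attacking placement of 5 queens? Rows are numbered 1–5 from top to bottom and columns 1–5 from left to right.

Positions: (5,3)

Branch on row 1: col 1 → 1; col 2 → 0; col 4 → 0; col 5 → 1.
Sum: 1 + 0 + 0 + 1 = 2.

2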